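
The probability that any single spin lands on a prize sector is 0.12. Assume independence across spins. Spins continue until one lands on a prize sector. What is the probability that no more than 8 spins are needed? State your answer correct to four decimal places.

0.6404

Y = number of spins to the first success; geometric, p = 0.12.
P(Y ≤ 8) = 1 − (1−p)^8 = 1 − 0.359635 = 0.640365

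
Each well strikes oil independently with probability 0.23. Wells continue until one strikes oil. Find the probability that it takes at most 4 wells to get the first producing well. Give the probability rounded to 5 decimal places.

Y = number of wells to the first success; geometric, p = 0.23.
P(Y ≤ 4) = 1 − (1−p)^4 = 1 − 0.3515304 = 0.6484696

0.64847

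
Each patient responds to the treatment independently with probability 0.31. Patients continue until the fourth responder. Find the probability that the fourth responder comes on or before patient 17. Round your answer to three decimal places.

0.822

Finishing within 17 patients ⇔ at least 4 successes in the first 17. With X ~ Binomial(17, 0.31), P(Y ≤ 17) = 1 − P(X ≤ 3).
  k=0: C(17,0)·0.31^0·0.69^17 = 0.00182
  k=1: C(17,1)·0.31^1·0.69^16 = 0.01391
  k=2: C(17,2)·0.31^2·0.69^15 = 0.05000
  k=3: C(17,3)·0.31^3·0.69^14 = 0.11233
1 − 0.17806 = 0.82194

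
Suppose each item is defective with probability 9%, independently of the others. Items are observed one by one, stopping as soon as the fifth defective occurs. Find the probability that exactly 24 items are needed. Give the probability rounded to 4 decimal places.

0.0087

Y = trial on which the fifth success occurs; negative binomial, r=5, p=0.09.
P(Y=24) = C(23,4) · p^5 · (1−p)^19
= 8855 · 5.9049e-06 · 0.16664 = 0.008713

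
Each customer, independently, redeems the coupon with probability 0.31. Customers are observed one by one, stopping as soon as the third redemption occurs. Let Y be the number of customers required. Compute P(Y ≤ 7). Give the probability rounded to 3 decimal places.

0.376

Finishing within 7 customers ⇔ at least 3 successes in the first 7. With X ~ Binomial(7, 0.31), P(Y ≤ 7) = 1 − P(X ≤ 2).
  k=0: C(7,0)·0.31^0·0.69^7 = 0.07446
  k=1: C(7,1)·0.31^1·0.69^6 = 0.23418
  k=2: C(7,2)·0.31^2·0.69^5 = 0.31564
1 − 0.62428 = 0.37572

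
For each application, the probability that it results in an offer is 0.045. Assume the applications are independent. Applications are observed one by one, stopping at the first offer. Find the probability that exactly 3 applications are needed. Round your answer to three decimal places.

Geometric (trials to first success), p = 0.045.
P(Y = 3) = (1−p)^2 · p = 0.91202 · 0.045 = 0.04104

0.041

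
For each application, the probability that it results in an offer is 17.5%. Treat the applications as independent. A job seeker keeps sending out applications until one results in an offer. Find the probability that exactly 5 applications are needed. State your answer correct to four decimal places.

0.0811

Geometric (trials to first success), p = 0.175.
P(Y = 5) = (1−p)^4 · p = 0.46325 · 0.175 = 0.081069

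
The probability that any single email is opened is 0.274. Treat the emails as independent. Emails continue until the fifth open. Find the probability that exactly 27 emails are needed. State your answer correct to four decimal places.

Y = trial on which the fifth success occurs; negative binomial, r=5, p=0.274.
P(Y=27) = C(26,4) · p^5 · (1−p)^22
= 14950 · 0.0015444 · 0.00087218 = 0.020137

0.0201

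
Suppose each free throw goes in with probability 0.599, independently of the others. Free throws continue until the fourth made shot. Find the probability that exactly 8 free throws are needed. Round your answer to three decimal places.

0.117

Y = trial on which the fourth success occurs; negative binomial, r=4, p=0.599.
P(Y=8) = C(7,3) · p^4 · (1−p)^4
= 35 · 0.12874 · 0.025857 = 0.11651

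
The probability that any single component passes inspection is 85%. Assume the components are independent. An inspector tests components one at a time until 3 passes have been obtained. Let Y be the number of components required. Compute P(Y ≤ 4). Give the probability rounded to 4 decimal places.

Finishing within 4 components ⇔ at least 3 successes in the first 4. With X ~ Binomial(4, 0.85), P(Y ≤ 4) = 1 − P(X ≤ 2).
  k=0: C(4,0)·0.85^0·0.15^4 = 0.000506
  k=1: C(4,1)·0.85^1·0.15^3 = 0.011475
  k=2: C(4,2)·0.85^2·0.15^2 = 0.097537
1 − 0.109519 = 0.890481

0.8905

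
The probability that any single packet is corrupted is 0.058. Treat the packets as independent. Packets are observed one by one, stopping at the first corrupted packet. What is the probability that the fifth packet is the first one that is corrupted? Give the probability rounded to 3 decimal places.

0.046

Geometric (trials to first success), p = 0.058.
P(Y = 5) = (1−p)^4 · p = 0.78741 · 0.058 = 0.04567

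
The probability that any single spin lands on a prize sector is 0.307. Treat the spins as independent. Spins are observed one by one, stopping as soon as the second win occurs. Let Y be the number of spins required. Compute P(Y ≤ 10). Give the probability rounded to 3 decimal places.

0.861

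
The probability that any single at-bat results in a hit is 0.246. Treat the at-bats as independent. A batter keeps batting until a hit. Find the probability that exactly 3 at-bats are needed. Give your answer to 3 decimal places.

Geometric (trials to first success), p = 0.246.
P(Y = 3) = (1−p)^2 · p = 0.56852 · 0.246 = 0.13985

0.140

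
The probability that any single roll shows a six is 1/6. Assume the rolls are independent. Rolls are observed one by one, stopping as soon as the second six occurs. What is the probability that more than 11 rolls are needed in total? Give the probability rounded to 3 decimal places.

Needing more than 11 rolls ⇔ fewer than 2 successes in the first 11. With X ~ Binomial(11, 0.166667), P(Y > 11) = P(X ≤ 1).
  k=0: C(11,0)·0.166667^0·0.833333^11 = 0.13459
  k=1: C(11,1)·0.166667^1·0.833333^10 = 0.29609
P(X ≤ 1) = 0.43068

0.431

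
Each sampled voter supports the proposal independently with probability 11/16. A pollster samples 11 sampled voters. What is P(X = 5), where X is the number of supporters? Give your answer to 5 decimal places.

X ~ Binomial(n=11, p=0.6875).
P(X=5) = C(11,5) · p^5 · (1−p)^6
= 462 · 0.15359 · 0.00093132 = 0.0660854

0.06609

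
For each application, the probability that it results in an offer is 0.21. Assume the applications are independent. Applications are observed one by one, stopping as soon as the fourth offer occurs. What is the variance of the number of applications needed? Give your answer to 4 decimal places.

71.6553

Y = total applications until the fourth success; negative binomial with r=4, p=0.21.
Var(Y) = r(1−p)/p² = 4·0.79 / 0.21² = 71.655329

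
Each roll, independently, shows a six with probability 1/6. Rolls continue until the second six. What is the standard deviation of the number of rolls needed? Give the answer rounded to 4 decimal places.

Y = total rolls until the second success; negative binomial with r=2, p=0.166667.
SD(Y) = √[r(1−p)/p²] = √(60.000000) = 7.745967

7.7460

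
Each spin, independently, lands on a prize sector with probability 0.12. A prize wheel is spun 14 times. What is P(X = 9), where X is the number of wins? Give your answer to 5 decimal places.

0.00001

X ~ Binomial(n=14, p=0.12).
P(X=9) = C(14,9) · p^9 · (1−p)^5
= 2002 · 5.1598e-09 · 0.52773 = 0.0000055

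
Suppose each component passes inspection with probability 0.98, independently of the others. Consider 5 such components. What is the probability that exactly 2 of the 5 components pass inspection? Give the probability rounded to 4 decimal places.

0.0001

X ~ Binomial(n=5, p=0.98).
P(X=2) = C(5,2) · p^2 · (1−p)^3
= 10 · 0.9604 · 8e-06 = 0.000077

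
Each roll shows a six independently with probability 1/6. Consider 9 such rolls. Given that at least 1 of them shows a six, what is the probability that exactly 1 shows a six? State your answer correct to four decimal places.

0.4327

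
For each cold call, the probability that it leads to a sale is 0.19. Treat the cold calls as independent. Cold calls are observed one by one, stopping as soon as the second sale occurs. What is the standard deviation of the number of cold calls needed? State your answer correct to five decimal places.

6.69891

Y = total cold calls until the second success; negative binomial with r=2, p=0.19.
SD(Y) = √[r(1−p)/p²] = √(44.8753463) = 6.6989063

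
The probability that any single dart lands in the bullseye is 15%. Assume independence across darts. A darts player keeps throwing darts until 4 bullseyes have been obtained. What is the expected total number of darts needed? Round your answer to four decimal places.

Y = total darts until the fourth success; negative binomial with r=4, p=0.15.
E[Y] = r / p = 4 / 0.15 = 26.666667

26.6667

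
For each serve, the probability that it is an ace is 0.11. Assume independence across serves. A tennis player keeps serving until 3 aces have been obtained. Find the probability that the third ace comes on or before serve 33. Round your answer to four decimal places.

0.7191

Finishing within 33 serves ⇔ at least 3 successes in the first 33. With X ~ Binomial(33, 0.11), P(Y ≤ 33) = 1 − P(X ≤ 2).
  k=0: C(33,0)·0.11^0·0.89^33 = 0.021373
  k=1: C(33,1)·0.11^1·0.89^32 = 0.087174
  k=2: C(33,2)·0.11^2·0.89^31 = 0.172389
1 − 0.280936 = 0.719064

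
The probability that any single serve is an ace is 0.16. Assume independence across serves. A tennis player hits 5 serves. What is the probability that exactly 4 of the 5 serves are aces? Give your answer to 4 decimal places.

0.0028

X ~ Binomial(n=5, p=0.16).
P(X=4) = C(5,4) · p^4 · (1−p)^1
= 5 · 0.00065536 · 0.84 = 0.002753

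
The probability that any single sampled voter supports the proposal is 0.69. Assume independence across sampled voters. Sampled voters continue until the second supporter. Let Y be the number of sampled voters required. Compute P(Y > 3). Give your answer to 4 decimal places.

Needing more than 3 sampled voters ⇔ fewer than 2 successes in the first 3. With X ~ Binomial(3, 0.69), P(Y > 3) = P(X ≤ 1).
  k=0: C(3,0)·0.69^0·0.31^3 = 0.029791
  k=1: C(3,1)·0.69^1·0.31^2 = 0.198927
P(X ≤ 1) = 0.228718

0.2287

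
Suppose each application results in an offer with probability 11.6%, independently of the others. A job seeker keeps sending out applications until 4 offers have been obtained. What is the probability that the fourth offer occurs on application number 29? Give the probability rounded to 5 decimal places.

0.02719

Y = trial on which the fourth success occurs; negative binomial, r=4, p=0.116.
P(Y=29) = C(28,3) · p^4 · (1−p)^25
= 3276 · 0.00018106 · 0.045847 = 0.0271946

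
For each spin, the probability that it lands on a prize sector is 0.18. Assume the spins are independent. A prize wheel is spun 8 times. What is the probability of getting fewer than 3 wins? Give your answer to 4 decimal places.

0.8392

X ~ Binomial(8, 0.18); P(X ≤ 2) = Σ C(8,k) p^k (1−p)^(8−k) over k:
  k=0: C(8,0)·0.18^0·0.82^8 = 0.204414
  k=1: C(8,1)·0.18^1·0.82^7 = 0.358971
  k=2: C(8,2)·0.18^2·0.82^6 = 0.275795
Total = 0.839180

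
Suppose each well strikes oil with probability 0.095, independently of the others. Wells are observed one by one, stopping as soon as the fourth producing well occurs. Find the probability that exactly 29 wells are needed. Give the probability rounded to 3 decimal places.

0.022

Y = trial on which the fourth success occurs; negative binomial, r=4, p=0.095.
P(Y=29) = C(28,3) · p^4 · (1−p)^25
= 3276 · 8.1451e-05 · 0.082455 = 0.02200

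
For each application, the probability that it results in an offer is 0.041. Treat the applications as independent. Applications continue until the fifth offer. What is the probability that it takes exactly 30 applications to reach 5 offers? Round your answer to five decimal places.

0.00097

Y = trial on which the fifth success occurs; negative binomial, r=5, p=0.041.
P(Y=30) = C(29,4) · p^5 · (1−p)^25
= 23751 · 1.1586e-07 · 0.35113 = 0.0009662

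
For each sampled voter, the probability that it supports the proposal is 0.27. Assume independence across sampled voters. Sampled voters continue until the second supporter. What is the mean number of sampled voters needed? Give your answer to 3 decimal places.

7.407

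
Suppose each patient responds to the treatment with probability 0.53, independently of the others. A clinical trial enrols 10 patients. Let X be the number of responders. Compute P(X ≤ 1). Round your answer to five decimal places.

0.00646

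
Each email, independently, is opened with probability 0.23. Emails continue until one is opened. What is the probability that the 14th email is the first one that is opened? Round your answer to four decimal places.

0.0077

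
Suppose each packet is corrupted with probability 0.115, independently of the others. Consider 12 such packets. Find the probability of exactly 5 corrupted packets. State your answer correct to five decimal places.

0.00677

X ~ Binomial(n=12, p=0.115).
P(X=5) = C(12,5) · p^5 · (1−p)^7
= 792 · 2.0114e-05 · 0.42521 = 0.0067736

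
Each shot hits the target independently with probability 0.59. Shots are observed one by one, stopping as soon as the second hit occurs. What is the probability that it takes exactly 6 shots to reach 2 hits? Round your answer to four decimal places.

Y = trial on which the second success occurs; negative binomial, r=2, p=0.59.
P(Y=6) = C(5,1) · p^2 · (1−p)^4
= 5 · 0.3481 · 0.028258 = 0.049182

0.0492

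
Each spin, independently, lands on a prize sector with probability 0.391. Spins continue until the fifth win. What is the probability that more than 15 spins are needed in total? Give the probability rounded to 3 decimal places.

0.239

Needing more than 15 spins ⇔ fewer than 5 successes in the first 15. With X ~ Binomial(15, 0.391), P(Y > 15) = P(X ≤ 4).
  k=0: C(15,0)·0.391^0·0.609^15 = 0.00059
  k=1: C(15,1)·0.391^1·0.609^14 = 0.00566
  k=2: C(15,2)·0.391^2·0.609^13 = 0.02544
  k=3: C(15,3)·0.391^3·0.609^12 = 0.07079
  k=4: C(15,4)·0.391^4·0.609^11 = 0.13634
P(X ≤ 4) = 0.23882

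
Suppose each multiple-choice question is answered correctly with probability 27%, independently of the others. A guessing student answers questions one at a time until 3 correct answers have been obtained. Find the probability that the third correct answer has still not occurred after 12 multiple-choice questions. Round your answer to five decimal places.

Needing more than 12 multiple-choice questions ⇔ fewer than 3 successes in the first 12. With X ~ Binomial(12, 0.27), P(Y > 12) = P(X ≤ 2).
  k=0: C(12,0)·0.27^0·0.73^12 = 0.0229020
  k=1: C(12,1)·0.27^1·0.73^11 = 0.1016474
  k=2: C(12,2)·0.27^2·0.73^10 = 0.2067760
P(X ≤ 2) = 0.3313255

0.33133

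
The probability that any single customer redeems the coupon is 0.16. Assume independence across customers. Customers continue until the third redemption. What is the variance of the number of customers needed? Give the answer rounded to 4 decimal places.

98.4375

Y = total customers until the third success; negative binomial with r=3, p=0.16.
Var(Y) = r(1−p)/p² = 3·0.84 / 0.16² = 98.437500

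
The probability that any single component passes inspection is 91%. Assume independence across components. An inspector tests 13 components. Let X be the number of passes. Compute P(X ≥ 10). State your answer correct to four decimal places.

0.9758

X ~ Binomial(13, 0.91); P(X ≥ 10) = Σ C(13,k) p^k (1−p)^(13−k) over k:
  k=10: C(13,10)·0.91^10·0.09^3 = 0.081191
  k=11: C(13,11)·0.91^11·0.09^2 = 0.223890
  k=12: C(13,12)·0.91^12·0.09^1 = 0.377296
  k=13: C(13,13)·0.91^13·0.09^0 = 0.293453
Total = 0.975830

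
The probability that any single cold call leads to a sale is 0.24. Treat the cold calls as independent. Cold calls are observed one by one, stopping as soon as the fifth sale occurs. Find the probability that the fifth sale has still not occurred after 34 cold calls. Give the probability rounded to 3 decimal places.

0.064

Needing more than 34 cold calls ⇔ fewer than 5 successes in the first 34. With X ~ Binomial(34, 0.24), P(Y > 34) = P(X ≤ 4).
  k=0: C(34,0)·0.24^0·0.76^34 = 0.00009
  k=1: C(34,1)·0.24^1·0.76^33 = 0.00095
  k=2: C(34,2)·0.24^2·0.76^32 = 0.00496
  k=3: C(34,3)·0.24^3·0.76^31 = 0.01671
  k=4: C(34,4)·0.24^4·0.76^30 = 0.04088
P(X ≤ 4) = 0.06359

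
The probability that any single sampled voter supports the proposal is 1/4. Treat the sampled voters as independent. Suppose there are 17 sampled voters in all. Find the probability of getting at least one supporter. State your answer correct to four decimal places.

0.9925

P(at least one) = 1 − P(none) = 1 − (1 − 0.25)^17
= 1 − 0.007517 = 0.992483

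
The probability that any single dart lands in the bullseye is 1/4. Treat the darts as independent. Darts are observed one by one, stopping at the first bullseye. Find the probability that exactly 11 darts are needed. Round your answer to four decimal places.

0.0141

Geometric (trials to first success), p = 0.25.
P(Y = 11) = (1−p)^10 · p = 0.056314 · 0.25 = 0.014078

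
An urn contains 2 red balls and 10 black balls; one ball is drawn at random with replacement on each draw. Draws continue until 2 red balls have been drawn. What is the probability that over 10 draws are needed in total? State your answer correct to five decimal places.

Needing more than 10 draws ⇔ fewer than 2 successes in the first 10. With X ~ Binomial(10, 0.166667), P(Y > 10) = P(X ≤ 1).
  k=0: C(10,0)·0.166667^0·0.833333^10 = 0.1615056
  k=1: C(10,1)·0.166667^1·0.833333^9 = 0.3230112
P(X ≤ 1) = 0.4845167

0.48452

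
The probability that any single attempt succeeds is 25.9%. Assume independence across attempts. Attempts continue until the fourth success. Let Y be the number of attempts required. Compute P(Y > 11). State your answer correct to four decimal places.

0.6882

Needing more than 11 attempts ⇔ fewer than 4 successes in the first 11. With X ~ Binomial(11, 0.259), P(Y > 11) = P(X ≤ 3).
  k=0: C(11,0)·0.259^0·0.741^11 = 0.036983
  k=1: C(11,1)·0.259^1·0.741^10 = 0.142192
  k=2: C(11,2)·0.259^2·0.741^9 = 0.248500
  k=3: C(11,3)·0.259^3·0.741^8 = 0.260573
P(X ≤ 3) = 0.688247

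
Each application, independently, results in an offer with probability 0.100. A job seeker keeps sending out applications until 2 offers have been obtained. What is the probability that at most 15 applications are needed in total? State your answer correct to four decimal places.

0.4510

Finishing within 15 applications ⇔ at least 2 successes in the first 15. With X ~ Binomial(15, 0.10), P(Y ≤ 15) = 1 − P(X ≤ 1).
  k=0: C(15,0)·0.10^0·0.90^15 = 0.205891
  k=1: C(15,1)·0.10^1·0.90^14 = 0.343152
1 − 0.549043 = 0.450957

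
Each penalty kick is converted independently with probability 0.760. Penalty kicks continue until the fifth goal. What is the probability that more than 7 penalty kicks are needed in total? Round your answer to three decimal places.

0.223

Needing more than 7 penalty kicks ⇔ fewer than 5 successes in the first 7. With X ~ Binomial(7, 0.76), P(Y > 7) = P(X ≤ 4).
  k=0: C(7,0)·0.76^0·0.24^7 = 0.00005
  k=1: C(7,1)·0.76^1·0.24^6 = 0.00102
  k=2: C(7,2)·0.76^2·0.24^5 = 0.00966
  k=3: C(7,3)·0.76^3·0.24^4 = 0.05097
  k=4: C(7,4)·0.76^4·0.24^3 = 0.16142
P(X ≤ 4) = 0.22312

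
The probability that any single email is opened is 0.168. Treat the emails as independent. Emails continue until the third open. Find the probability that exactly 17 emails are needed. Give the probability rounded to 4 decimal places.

0.0433

Y = trial on which the third success occurs; negative binomial, r=3, p=0.168.
P(Y=17) = C(16,2) · p^3 · (1−p)^14
= 120 · 0.0047416 · 0.07616 = 0.043335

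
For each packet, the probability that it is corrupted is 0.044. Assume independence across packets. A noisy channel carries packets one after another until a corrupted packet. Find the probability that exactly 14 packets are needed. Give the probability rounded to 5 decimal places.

0.02451

Geometric (trials to first success), p = 0.044.
P(Y = 14) = (1−p)^13 · p = 0.55712 · 0.044 = 0.0245135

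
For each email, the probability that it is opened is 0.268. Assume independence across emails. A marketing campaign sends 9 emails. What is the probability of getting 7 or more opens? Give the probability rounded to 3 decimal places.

0.002

X ~ Binomial(9, 0.268); P(X ≥ 7) = Σ C(9,k) p^k (1−p)^(9−k) over k:
  k=7: C(9,7)·0.268^7·0.732^2 = 0.00192
  k=8: C(9,8)·0.268^8·0.732^1 = 0.00018
  k=9: C(9,9)·0.268^9·0.732^0 = 0.00001
Total = 0.00210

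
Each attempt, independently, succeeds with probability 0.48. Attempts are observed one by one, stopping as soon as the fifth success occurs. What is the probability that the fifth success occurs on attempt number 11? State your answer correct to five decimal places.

0.10579

Y = trial on which the fifth success occurs; negative binomial, r=5, p=0.48.
P(Y=11) = C(10,4) · p^5 · (1−p)^6
= 210 · 0.02548 · 0.019771 = 0.1057902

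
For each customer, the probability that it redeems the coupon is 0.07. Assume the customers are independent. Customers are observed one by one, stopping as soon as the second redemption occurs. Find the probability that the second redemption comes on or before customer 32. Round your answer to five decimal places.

Finishing within 32 customers ⇔ at least 2 successes in the first 32. With X ~ Binomial(32, 0.07), P(Y ≤ 32) = 1 − P(X ≤ 1).
  k=0: C(32,0)·0.07^0·0.93^32 = 0.0980515
  k=1: C(32,1)·0.07^1·0.93^31 = 0.2361671
1 − 0.3342186 = 0.6657814

0.66578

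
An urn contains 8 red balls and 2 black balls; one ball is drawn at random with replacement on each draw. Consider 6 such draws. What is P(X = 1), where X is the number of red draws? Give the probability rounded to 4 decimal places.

X ~ Binomial(n=6, p=0.80).
P(X=1) = C(6,1) · p^1 · (1−p)^5
= 6 · 0.8 · 0.00032 = 0.001536

0.0015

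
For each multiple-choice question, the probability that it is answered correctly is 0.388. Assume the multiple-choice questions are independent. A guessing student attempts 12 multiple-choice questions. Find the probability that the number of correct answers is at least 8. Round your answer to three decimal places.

0.048

X ~ Binomial(12, 0.388); P(X ≥ 8) = Σ C(12,k) p^k (1−p)^(12−k) over k:
  k=8: C(12,8)·0.388^8·0.612^4 = 0.03567
  k=9: C(12,9)·0.388^9·0.612^3 = 0.01005
  k=10: C(12,10)·0.388^10·0.612^2 = 0.00191
  k=11: C(12,11)·0.388^11·0.612^1 = 0.00022
  k=12: C(12,12)·0.388^12·0.612^0 = 0.00001
Total = 0.04786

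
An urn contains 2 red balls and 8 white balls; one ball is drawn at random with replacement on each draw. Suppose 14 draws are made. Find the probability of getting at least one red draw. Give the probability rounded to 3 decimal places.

0.956

P(at least one) = 1 − P(none) = 1 − (1 − 0.20)^14
= 1 − 0.04398 = 0.95602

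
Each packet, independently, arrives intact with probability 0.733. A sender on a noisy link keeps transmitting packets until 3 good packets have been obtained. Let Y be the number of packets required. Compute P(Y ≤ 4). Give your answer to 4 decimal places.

Finishing within 4 packets ⇔ at least 3 successes in the first 4. With X ~ Binomial(4, 0.733), P(Y ≤ 4) = 1 − P(X ≤ 2).
  k=0: C(4,0)·0.733^0·0.267^4 = 0.005082
  k=1: C(4,1)·0.733^1·0.267^3 = 0.055808
  k=2: C(4,2)·0.733^2·0.267^2 = 0.229817
1 − 0.290707 = 0.709293

0.7093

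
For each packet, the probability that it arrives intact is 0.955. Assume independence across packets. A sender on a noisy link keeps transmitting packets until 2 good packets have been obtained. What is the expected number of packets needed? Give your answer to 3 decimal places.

2.094

Y = total packets until the second success; negative binomial with r=2, p=0.955.
E[Y] = r / p = 2 / 0.955 = 2.09424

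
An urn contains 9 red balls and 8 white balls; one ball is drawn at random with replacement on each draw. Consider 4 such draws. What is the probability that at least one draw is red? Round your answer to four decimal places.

0.9510

P(at least one) = 1 − P(none) = 1 − (1 − 0.529412)^4
= 1 − 0.049042 = 0.950958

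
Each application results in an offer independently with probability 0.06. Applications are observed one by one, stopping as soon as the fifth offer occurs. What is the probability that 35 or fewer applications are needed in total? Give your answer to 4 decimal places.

0.0563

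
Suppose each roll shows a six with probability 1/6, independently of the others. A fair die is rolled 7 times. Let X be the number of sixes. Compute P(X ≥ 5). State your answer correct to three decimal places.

X ~ Binomial(7, 0.166667); P(X ≥ 5) = Σ C(7,k) p^k (1−p)^(7−k) over k:
  k=5: C(7,5)·0.166667^5·0.833333^2 = 0.00188
  k=6: C(7,6)·0.166667^6·0.833333^1 = 0.00013
  k=7: C(7,7)·0.166667^7·0.833333^0 = 0.00000
Total = 0.00200

0.002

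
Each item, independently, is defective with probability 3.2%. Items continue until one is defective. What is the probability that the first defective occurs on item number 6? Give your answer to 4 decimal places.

0.0272

Geometric (trials to first success), p = 0.032.
P(Y = 6) = (1−p)^5 · p = 0.84992 · 0.032 = 0.027197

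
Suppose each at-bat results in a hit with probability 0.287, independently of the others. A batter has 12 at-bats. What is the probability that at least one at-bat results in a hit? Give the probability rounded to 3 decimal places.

P(at least one) = 1 − P(none) = 1 − (1 − 0.287)^12
= 1 − 0.01726 = 0.98274

0.983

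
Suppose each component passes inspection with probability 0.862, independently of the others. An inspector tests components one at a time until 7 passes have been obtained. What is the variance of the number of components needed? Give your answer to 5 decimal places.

1.30006

Y = total components until the seventh success; negative binomial with r=7, p=0.862.
Var(Y) = r(1−p)/p² = 7·0.138 / 0.862² = 1.3000576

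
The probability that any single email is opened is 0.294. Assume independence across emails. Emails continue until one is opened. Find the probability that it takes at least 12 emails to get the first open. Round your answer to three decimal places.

Y = number of emails to the first success; geometric, p = 0.294.
P(Y > 11) = P(first 11 all fail) = (1−p)^11 = 0.02172

0.022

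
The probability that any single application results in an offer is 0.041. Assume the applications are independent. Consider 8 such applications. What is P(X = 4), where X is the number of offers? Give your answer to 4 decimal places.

0.0002

X ~ Binomial(n=8, p=0.041).
P(X=4) = C(8,4) · p^4 · (1−p)^4
= 70 · 2.8258e-06 · 0.84581 = 0.000167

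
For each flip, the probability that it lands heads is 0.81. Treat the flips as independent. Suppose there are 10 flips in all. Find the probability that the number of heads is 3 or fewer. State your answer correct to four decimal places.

X ~ Binomial(10, 0.81); P(X ≤ 3) = Σ C(10,k) p^k (1−p)^(10−k) over k:
  k=0: C(10,0)·0.81^0·0.19^10 = 0.000000
  k=1: C(10,1)·0.81^1·0.19^9 = 0.000003
  k=2: C(10,2)·0.81^2·0.19^8 = 0.000050
  k=3: C(10,3)·0.81^3·0.19^7 = 0.000570
Total = 0.000623

0.0006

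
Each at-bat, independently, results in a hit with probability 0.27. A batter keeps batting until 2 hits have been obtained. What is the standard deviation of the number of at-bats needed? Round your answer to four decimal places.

4.4752

Y = total at-bats until the second success; negative binomial with r=2, p=0.27.
SD(Y) = √[r(1−p)/p²] = √(20.027435) = 4.475202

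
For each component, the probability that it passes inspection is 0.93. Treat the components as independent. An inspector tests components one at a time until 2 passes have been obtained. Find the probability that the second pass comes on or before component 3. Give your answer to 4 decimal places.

0.9860

Finishing within 3 components ⇔ at least 2 successes in the first 3. With X ~ Binomial(3, 0.93), P(Y ≤ 3) = 1 − P(X ≤ 1).
  k=0: C(3,0)·0.93^0·0.07^3 = 0.000343
  k=1: C(3,1)·0.93^1·0.07^2 = 0.013671
1 − 0.014014 = 0.985986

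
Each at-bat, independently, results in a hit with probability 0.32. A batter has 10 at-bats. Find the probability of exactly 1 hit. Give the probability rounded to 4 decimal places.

0.0995

X ~ Binomial(n=10, p=0.32).
P(X=1) = C(10,1) · p^1 · (1−p)^9
= 10 · 0.32 · 0.031087 = 0.099479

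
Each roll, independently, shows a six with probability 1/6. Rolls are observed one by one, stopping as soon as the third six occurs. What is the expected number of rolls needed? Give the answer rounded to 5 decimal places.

Y = total rolls until the third success; negative binomial with r=3, p=0.166667.
E[Y] = r / p = 3 / 0.166667 = 18.0000000

18.00000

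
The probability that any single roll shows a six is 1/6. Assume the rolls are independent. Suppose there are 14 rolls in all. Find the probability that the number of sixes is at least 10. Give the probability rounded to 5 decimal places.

0.00001

X ~ Binomial(14, 0.166667); P(X ≥ 10) = Σ C(14,k) p^k (1−p)^(14−k) over k:
  k=10: C(14,10)·0.166667^10·0.833333^4 = 0.0000080
  k=11: C(14,11)·0.166667^11·0.833333^3 = 0.0000006
  k=12: C(14,12)·0.166667^12·0.833333^2 = 0.0000000
  k=13: C(14,13)·0.166667^13·0.833333^1 = 0.0000000
  k=14: C(14,14)·0.166667^14·0.833333^0 = 0.0000000
Total = 0.0000086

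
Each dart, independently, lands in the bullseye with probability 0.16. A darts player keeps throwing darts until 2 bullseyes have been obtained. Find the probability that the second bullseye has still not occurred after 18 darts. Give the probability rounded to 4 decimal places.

Needing more than 18 darts ⇔ fewer than 2 successes in the first 18. With X ~ Binomial(18, 0.16), P(Y > 18) = P(X ≤ 1).
  k=0: C(18,0)·0.16^0·0.84^18 = 0.043354
  k=1: C(18,1)·0.16^1·0.84^17 = 0.148642
P(X ≤ 1) = 0.191995

0.1920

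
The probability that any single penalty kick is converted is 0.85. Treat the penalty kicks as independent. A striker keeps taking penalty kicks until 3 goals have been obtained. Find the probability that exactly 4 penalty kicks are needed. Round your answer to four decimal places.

Y = trial on which the third success occurs; negative binomial, r=3, p=0.85.
P(Y=4) = C(3,2) · p^3 · (1−p)^1
= 3 · 0.61413 · 0.15 = 0.276356

0.2764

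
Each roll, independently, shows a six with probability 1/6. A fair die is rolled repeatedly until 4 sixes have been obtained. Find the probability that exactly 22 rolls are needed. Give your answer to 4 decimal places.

Y = trial on which the fourth success occurs; negative binomial, r=4, p=0.166667.
P(Y=22) = C(21,3) · p^4 · (1−p)^18
= 1330 · 0.0007716 · 0.037561 = 0.038546

0.0385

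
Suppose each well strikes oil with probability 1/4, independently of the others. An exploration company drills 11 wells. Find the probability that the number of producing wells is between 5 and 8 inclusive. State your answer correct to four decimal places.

0.1145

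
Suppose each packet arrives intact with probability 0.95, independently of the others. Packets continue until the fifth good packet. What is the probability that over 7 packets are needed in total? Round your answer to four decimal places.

0.0038

Needing more than 7 packets ⇔ fewer than 5 successes in the first 7. With X ~ Binomial(7, 0.95), P(Y > 7) = P(X ≤ 4).
  k=0: C(7,0)·0.95^0·0.05^7 = 0.000000
  k=1: C(7,1)·0.95^1·0.05^6 = 0.000000
  k=2: C(7,2)·0.95^2·0.05^5 = 0.000006
  k=3: C(7,3)·0.95^3·0.05^4 = 0.000188
  k=4: C(7,4)·0.95^4·0.05^3 = 0.003563
P(X ≤ 4) = 0.003757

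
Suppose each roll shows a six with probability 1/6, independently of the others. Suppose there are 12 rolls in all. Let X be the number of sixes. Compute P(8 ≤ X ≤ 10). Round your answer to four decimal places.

X ~ Binomial(12, 0.166667); P(8 ≤ X ≤ 10) = Σ C(12,k) p^k (1−p)^(12−k) over k:
  k=8: C(12,8)·0.166667^8·0.833333^4 = 0.000142
  k=9: C(12,9)·0.166667^9·0.833333^3 = 0.000013
  k=10: C(12,10)·0.166667^10·0.833333^2 = 0.000001
Total = 0.000156

0.0002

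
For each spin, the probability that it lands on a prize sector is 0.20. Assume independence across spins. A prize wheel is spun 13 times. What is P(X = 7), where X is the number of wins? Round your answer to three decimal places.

X ~ Binomial(n=13, p=0.20).
P(X=7) = C(13,7) · p^7 · (1−p)^6
= 1716 · 1.28e-05 · 0.26214 = 0.00576

0.006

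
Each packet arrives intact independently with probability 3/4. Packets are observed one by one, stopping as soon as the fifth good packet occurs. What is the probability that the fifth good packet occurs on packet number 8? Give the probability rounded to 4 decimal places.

0.1298

Y = trial on which the fifth success occurs; negative binomial, r=5, p=0.75.
P(Y=8) = C(7,4) · p^5 · (1−p)^3
= 35 · 0.2373 · 0.015625 = 0.129776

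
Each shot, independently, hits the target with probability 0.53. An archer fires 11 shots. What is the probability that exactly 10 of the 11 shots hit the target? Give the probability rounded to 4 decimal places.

0.0090

X ~ Binomial(n=11, p=0.53).
P(X=10) = C(11,10) · p^10 · (1−p)^1
= 11 · 0.0017489 · 0.47 = 0.009042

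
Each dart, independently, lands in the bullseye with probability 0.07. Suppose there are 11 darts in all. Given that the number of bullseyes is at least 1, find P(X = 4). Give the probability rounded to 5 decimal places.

0.00867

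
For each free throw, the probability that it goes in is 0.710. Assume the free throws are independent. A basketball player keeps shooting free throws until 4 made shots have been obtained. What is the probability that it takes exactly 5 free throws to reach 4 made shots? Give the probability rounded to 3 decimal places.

0.295

Y = trial on which the fourth success occurs; negative binomial, r=4, p=0.71.
P(Y=5) = C(4,3) · p^4 · (1−p)^1
= 4 · 0.25412 · 0.29 = 0.29478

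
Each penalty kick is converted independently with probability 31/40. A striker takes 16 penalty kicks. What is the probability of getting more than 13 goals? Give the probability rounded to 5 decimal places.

X ~ Binomial(16, 0.775); P(X ≥ 14) = Σ C(16,k) p^k (1−p)^(16−k) over k:
  k=14: C(16,14)·0.775^14·0.225^2 = 0.1713050
  k=15: C(16,15)·0.775^15·0.225^1 = 0.0786734
  k=16: C(16,16)·0.775^16·0.225^0 = 0.0169366
Total = 0.2669151

0.26692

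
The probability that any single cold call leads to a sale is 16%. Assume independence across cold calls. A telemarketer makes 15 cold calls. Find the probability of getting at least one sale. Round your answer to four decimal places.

P(at least one) = 1 − P(none) = 1 − (1 − 0.16)^15
= 1 − 0.073146 = 0.926854

0.9269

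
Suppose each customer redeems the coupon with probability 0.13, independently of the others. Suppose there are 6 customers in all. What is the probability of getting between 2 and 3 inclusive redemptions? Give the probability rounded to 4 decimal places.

X ~ Binomial(6, 0.13); P(2 ≤ X ≤ 3) = Σ C(6,k) p^k (1−p)^(6−k) over k:
  k=2: C(6,2)·0.13^2·0.87^4 = 0.145230
  k=3: C(6,3)·0.13^3·0.87^3 = 0.028935
Total = 0.174164

0.1742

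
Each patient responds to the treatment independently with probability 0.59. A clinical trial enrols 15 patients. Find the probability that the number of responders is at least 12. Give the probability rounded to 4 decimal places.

0.0785

X ~ Binomial(15, 0.59); P(X ≥ 12) = Σ C(15,k) p^k (1−p)^(15−k) over k:
  k=12: C(15,12)·0.59^12·0.41^3 = 0.055794
  k=13: C(15,13)·0.59^13·0.41^2 = 0.018528
  k=14: C(15,14)·0.59^14·0.41^1 = 0.003809
  k=15: C(15,15)·0.59^15·0.41^0 = 0.000365
Total = 0.078496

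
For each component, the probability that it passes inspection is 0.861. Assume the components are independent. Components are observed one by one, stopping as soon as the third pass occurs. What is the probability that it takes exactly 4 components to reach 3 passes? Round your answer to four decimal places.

Y = trial on which the third success occurs; negative binomial, r=3, p=0.861.
P(Y=4) = C(3,2) · p^3 · (1−p)^1
= 3 · 0.63828 · 0.139 = 0.266162

0.2662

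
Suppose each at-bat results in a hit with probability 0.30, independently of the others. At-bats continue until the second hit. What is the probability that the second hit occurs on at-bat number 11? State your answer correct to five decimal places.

Y = trial on which the second success occurs; negative binomial, r=2, p=0.30.
P(Y=11) = C(10,1) · p^2 · (1−p)^9
= 10 · 0.09 · 0.040354 = 0.0363182

0.03632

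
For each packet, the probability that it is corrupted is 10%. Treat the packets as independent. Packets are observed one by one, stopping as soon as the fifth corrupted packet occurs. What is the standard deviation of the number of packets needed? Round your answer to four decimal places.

21.2132

Y = total packets until the fifth success; negative binomial with r=5, p=0.10.
SD(Y) = √[r(1−p)/p²] = √(450.000000) = 21.213203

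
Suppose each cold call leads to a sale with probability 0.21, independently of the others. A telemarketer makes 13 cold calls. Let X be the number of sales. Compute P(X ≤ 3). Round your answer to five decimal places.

0.71608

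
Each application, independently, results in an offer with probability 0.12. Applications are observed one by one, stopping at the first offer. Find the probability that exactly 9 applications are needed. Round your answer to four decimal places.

0.0432

Geometric (trials to first success), p = 0.12.
P(Y = 9) = (1−p)^8 · p = 0.35963 · 0.12 = 0.043156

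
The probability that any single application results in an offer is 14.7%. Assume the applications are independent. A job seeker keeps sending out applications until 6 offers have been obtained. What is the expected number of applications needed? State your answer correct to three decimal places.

Y = total applications until the sixth success; negative binomial with r=6, p=0.147.
E[Y] = r / p = 6 / 0.147 = 40.81633

40.816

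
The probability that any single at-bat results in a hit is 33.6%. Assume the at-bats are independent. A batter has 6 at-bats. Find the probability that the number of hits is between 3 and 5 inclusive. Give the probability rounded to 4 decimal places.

X ~ Binomial(6, 0.336); P(3 ≤ X ≤ 5) = Σ C(6,k) p^k (1−p)^(6−k) over k:
  k=3: C(6,3)·0.336^3·0.664^3 = 0.222102
  k=4: C(6,4)·0.336^4·0.664^2 = 0.084292
  k=5: C(6,5)·0.336^5·0.664^1 = 0.017061
Total = 0.323455

0.3235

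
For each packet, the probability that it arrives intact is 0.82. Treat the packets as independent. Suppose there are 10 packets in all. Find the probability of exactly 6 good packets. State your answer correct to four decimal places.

0.0670

X ~ Binomial(n=10, p=0.82).
P(X=6) = C(10,6) · p^6 · (1−p)^4
= 210 · 0.30401 · 0.0010498 = 0.067018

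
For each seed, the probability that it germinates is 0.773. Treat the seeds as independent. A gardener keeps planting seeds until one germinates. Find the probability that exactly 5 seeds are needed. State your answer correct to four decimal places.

Geometric (trials to first success), p = 0.773.
P(Y = 5) = (1−p)^4 · p = 0.0026552 · 0.773 = 0.002052

0.0021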